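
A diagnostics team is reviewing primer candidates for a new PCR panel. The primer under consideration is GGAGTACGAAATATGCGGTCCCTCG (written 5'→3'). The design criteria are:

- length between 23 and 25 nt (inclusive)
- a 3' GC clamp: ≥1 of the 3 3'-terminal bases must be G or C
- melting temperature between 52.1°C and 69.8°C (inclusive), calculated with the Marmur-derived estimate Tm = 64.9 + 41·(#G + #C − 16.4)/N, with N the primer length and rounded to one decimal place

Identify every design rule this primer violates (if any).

Base counts: A=6, T=5, G=8, C=6 (length 25).
length: length 25 ✓
GC clamp: 3' end TCG has 2 G/C ✓
Tm: Tm = 64.9 + 41·(14 − 16.4)/25 = 61.0°C ✓

Meets all criteria.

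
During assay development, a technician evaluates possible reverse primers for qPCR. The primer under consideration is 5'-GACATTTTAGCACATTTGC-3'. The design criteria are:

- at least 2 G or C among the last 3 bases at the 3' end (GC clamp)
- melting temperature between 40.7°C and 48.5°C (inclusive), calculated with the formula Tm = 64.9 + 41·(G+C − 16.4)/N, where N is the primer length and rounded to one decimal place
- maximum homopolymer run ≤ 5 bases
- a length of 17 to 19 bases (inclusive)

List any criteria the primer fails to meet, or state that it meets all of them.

Base counts: A=5, T=7, G=3, C=4 (length 19).
GC clamp: 3' end TGC has 2 G/C ✓
Tm: Tm = 64.9 + 41·(7 − 16.4)/19 = 44.6°C ✓
homopolymer run: longest run = 4 ✓
length: length 19 ✓

Meets all criteria.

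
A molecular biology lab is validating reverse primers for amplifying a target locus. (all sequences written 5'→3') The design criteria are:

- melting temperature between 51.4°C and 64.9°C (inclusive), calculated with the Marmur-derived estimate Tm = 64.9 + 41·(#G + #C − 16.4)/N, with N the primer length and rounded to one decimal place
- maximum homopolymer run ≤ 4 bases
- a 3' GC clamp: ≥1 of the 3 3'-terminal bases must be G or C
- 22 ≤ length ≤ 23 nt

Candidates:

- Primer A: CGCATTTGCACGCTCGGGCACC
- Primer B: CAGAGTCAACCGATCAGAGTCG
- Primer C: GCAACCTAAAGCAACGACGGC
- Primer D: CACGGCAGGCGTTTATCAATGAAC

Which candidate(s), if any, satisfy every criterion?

Primer A and Primer B.

Primer A (22 nt, A=3 T=4 G=6 C=9): Tm = 64.9 + 41·(15 − 16.4)/22 = 62.3°C ✓; longest run = 3 ✓; 3' end ACC has 2 G/C ✓; length 22 ✓ — passes.
Primer B (22 nt, A=7 T=3 G=6 C=6): Tm = 64.9 + 41·(12 − 16.4)/22 = 56.7°C ✓; longest run = 2 ✓; 3' end TCG has 2 G/C ✓; length 22 ✓ — passes.
Primer C (21 nt, A=8 T=1 G=5 C=7): Tm = 64.9 + 41·(12 − 16.4)/21 = 56.3°C ✓; longest run = 3 ✓; 3' end GGC has 3 G/C ✓; length 21, outside 22–23 ✗ — fails.
Primer D (24 nt, A=7 T=5 G=6 C=6): Tm = 64.9 + 41·(12 − 16.4)/24 = 57.4°C ✓; longest run = 3 ✓; 3' end AAC has 1 G/C ✓; length 24, outside 22–23 ✗ — fails.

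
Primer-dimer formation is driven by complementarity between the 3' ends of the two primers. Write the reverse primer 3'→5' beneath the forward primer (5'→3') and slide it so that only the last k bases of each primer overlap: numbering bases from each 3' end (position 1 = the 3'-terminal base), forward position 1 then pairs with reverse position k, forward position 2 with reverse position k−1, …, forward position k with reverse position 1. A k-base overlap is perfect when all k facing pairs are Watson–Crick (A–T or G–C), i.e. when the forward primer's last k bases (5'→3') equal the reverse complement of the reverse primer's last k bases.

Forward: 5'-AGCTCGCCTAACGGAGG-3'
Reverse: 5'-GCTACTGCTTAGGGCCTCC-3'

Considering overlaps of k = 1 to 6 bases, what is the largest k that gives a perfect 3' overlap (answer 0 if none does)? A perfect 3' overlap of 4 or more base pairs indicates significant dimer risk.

Longest perfect overlap: 5 complementary base pairs; significant dimer risk (threshold 4).

Last 6 bases (5'→3') — forward …CGGAGG, reverse …GCCTCC.
Reverse complement of the reverse primer's last 6 bases: GGAGGC; its first k bases are the reverse complement of the reverse primer's last k bases, so a perfect k-base overlap needs the forward primer's last k bases to equal them.
Comparing (forward last k vs required): k=1: G vs G ✓; k=2: GG vs GG ✓; k=3: AGG vs GGA ✗; k=4: GAGG vs GGAG ✗; k=5: GGAGG vs GGAGG ✓; k=6: CGGAGG vs GGAGGC ✗.
Perfect overlaps at k = 1, 2, 5; the largest is 5.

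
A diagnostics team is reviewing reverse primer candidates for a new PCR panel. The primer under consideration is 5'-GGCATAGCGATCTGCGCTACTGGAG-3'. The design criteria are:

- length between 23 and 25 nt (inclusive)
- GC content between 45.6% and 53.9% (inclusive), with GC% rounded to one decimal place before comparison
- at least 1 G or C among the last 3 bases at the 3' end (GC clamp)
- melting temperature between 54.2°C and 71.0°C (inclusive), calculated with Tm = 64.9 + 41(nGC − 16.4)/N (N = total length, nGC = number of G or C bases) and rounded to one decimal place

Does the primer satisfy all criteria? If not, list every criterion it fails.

Fails: GC content.

Base counts: A=5, T=5, G=9, C=6 (length 25).
length: length 25 ✓
GC content: GC 15/25 = 60.0%, outside 45.6–53.9% ✗
GC clamp: 3' end GAG has 2 G/C ✓
Tm: Tm = 64.9 + 41·(15 − 16.4)/25 = 62.6°C ✓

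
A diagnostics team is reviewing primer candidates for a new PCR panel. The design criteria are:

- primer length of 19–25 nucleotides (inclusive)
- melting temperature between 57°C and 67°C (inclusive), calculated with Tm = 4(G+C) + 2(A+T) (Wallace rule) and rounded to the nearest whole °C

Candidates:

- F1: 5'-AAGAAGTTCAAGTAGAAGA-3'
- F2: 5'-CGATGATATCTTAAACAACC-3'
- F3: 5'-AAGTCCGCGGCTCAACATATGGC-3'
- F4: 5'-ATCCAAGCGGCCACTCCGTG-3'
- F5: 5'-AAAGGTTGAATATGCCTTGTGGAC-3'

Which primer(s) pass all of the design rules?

F1 (19 nt, A=10 T=3 G=5 C=1): length 19 ✓; Tm = 2·13 + 4·6 = 50°C, outside 57–67°C ✗ — fails.
F2 (20 nt, A=8 T=5 G=2 C=5): length 20 ✓; Tm = 2·13 + 4·7 = 54°C, outside 57–67°C ✗ — fails.
F3 (23 nt, A=6 T=4 G=6 C=7): length 23 ✓; Tm = 2·10 + 4·13 = 72°C, outside 57–67°C ✗ — fails.
F4 (20 nt, A=4 T=3 G=5 C=8): length 20 ✓; Tm = 2·7 + 4·13 = 66°C ✓ — passes.
F5 (24 nt, A=7 T=7 G=7 C=3): length 24 ✓; Tm = 2·14 + 4·10 = 68°C, outside 57–67°C ✗ — fails.

F4 only.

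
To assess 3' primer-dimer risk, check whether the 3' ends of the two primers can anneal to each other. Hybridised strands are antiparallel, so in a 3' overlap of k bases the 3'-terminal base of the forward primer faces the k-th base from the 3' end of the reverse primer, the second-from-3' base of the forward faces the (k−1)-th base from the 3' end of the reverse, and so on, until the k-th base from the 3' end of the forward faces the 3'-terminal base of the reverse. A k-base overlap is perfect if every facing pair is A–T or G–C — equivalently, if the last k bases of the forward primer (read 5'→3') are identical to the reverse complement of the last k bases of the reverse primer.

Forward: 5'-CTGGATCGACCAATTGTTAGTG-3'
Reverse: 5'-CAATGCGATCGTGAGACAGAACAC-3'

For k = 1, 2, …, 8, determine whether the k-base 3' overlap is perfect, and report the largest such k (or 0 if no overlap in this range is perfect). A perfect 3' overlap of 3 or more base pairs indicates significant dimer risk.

Longest perfect overlap: 3 complementary base pairs; significant dimer risk (threshold 3).

Last 8 bases (5'→3') — forward …TGTTAGTG, reverse …CAGAACAC.
Reverse complement of the reverse primer's last 8 bases: GTGTTCTG; its first k bases are the reverse complement of the reverse primer's last k bases, so a perfect k-base overlap needs the forward primer's last k bases to equal them.
Comparing (forward last k vs required): k=1: G vs G ✓; k=2: TG vs GT ✗; k=3: GTG vs GTG ✓; k=4: AGTG vs GTGT ✗; k=5: TAGTG vs GTGTT ✗; k=6: TTAGTG vs GTGTTC ✗; k=7: GTTAGTG vs GTGTTCT ✗; k=8: TGTTAGTG vs GTGTTCTG ✗.
Perfect overlaps at k = 1, 3; the largest is 3.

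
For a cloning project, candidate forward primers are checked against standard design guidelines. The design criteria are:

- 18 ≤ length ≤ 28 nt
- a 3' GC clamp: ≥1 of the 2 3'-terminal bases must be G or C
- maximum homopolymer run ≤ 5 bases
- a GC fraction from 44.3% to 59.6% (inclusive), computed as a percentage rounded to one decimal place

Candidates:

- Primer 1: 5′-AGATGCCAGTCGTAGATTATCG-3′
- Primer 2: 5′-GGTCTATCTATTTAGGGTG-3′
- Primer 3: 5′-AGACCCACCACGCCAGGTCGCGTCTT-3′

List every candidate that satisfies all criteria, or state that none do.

Primer 1 only.

Primer 1 (22 nt, A=6 T=6 G=6 C=4): length 22 ✓; 3' end CG has 2 G/C ✓; longest run = 2 ✓; GC 10/22 = 45.5% ✓ — passes.
Primer 2 (19 nt, A=3 T=8 G=6 C=2): length 19 ✓; 3' end TG has 1 G/C ✓; longest run = 3 ✓; GC 8/19 = 42.1%, outside 44.3–59.6% ✗ — fails.
Primer 3 (26 nt, A=5 T=4 G=6 C=11): length 26 ✓; 3' end TT has 0 G/C, need ≥1 ✗; longest run = 3 ✓; GC 17/26 = 65.4%, outside 44.3–59.6% ✗ — fails.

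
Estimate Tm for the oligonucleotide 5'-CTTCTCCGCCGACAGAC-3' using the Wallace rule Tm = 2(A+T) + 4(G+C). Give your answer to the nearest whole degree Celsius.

56°C

Base counts: A=3, T=3, G=3, C=8 (length 17).
Tm = 2·(3+3) + 4·(3+8) = 2·6 + 4·11 = 12 + 44 = 56°C.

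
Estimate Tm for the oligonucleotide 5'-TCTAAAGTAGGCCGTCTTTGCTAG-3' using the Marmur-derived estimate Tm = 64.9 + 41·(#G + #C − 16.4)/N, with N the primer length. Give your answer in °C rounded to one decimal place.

55.7°C

Base counts: A=5, T=8, G=6, C=5; G+C = 11, N = 24.
Tm = 64.9 + 41·(11 − 16.4)/24 = 64.9 + -221.40/24 = 55.7°C.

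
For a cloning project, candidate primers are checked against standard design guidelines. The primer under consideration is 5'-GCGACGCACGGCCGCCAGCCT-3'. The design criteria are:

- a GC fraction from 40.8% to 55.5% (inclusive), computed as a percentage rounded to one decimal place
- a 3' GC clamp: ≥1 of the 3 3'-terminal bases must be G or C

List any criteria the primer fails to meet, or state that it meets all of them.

Base counts: A=3, T=1, G=7, C=10 (length 21).
GC content: GC 17/21 = 81.0%, outside 40.8–55.5% ✗
GC clamp: 3' end CCT has 2 G/C ✓

Fails: GC content.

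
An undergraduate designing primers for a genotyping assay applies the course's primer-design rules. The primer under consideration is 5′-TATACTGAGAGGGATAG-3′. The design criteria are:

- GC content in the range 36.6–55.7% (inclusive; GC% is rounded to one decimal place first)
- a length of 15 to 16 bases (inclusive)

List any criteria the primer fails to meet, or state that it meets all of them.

Base counts: A=6, T=4, G=6, C=1 (length 17).
GC content: GC 7/17 = 41.2% ✓
length: length 17, outside 15–16 ✗

Fails: length.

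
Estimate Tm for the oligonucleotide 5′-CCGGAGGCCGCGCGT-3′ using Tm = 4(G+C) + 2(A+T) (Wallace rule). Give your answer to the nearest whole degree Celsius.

56°C

Base counts: A=1, T=1, G=7, C=6 (length 15).
Tm = 2·(1+1) + 4·(7+6) = 2·2 + 4·13 = 4 + 52 = 56°C.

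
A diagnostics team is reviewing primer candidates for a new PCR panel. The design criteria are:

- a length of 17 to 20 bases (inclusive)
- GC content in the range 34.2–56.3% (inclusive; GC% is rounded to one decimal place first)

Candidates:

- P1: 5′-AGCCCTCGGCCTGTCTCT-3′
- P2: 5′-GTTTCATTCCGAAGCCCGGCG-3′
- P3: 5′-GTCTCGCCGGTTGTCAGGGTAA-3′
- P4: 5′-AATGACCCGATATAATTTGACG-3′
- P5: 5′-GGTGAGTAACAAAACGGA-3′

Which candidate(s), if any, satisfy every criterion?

P5 only.

P1 (18 nt, A=1 T=5 G=4 C=8): length 18 ✓; GC 12/18 = 66.7%, outside 34.2–56.3% ✗ — fails.
P2 (21 nt, A=3 T=5 G=6 C=7): length 21, outside 17–20 ✗; GC 13/21 = 61.9%, outside 34.2–56.3% ✗ — fails.
P3 (22 nt, A=3 T=6 G=8 C=5): length 22, outside 17–20 ✗; GC 13/22 = 59.1%, outside 34.2–56.3% ✗ — fails.
P4 (22 nt, A=8 T=6 G=4 C=4): length 22, outside 17–20 ✗; GC 8/22 = 36.4% ✓ — fails.
P5 (18 nt, A=8 T=2 G=6 C=2): length 18 ✓; GC 8/18 = 44.4% ✓ — passes.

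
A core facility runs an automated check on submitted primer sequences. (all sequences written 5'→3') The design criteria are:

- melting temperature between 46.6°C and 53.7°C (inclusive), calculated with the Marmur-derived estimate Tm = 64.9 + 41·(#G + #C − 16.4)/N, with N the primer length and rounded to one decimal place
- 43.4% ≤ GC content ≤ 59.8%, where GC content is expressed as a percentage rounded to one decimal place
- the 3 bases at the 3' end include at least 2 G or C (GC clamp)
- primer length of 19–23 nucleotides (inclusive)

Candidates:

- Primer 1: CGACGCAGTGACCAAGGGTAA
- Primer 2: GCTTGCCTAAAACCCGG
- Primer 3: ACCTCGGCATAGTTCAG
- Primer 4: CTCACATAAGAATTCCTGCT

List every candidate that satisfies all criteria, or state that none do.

None of the candidates satisfy all criteria.

Primer 1 (21 nt, A=7 T=2 G=7 C=5): Tm = 64.9 + 41·(12 − 16.4)/21 = 56.3°C, outside 46.6–53.7°C ✗; GC 12/21 = 57.1% ✓; 3' end TAA has 0 G/C, need ≥2 ✗; length 21 ✓ — fails.
Primer 2 (17 nt, A=4 T=3 G=4 C=6): Tm = 64.9 + 41·(10 − 16.4)/17 = 49.5°C ✓; GC 10/17 = 58.8% ✓; 3' end CGG has 3 G/C ✓; length 17, outside 19–23 ✗ — fails.
Primer 3 (17 nt, A=4 T=4 G=4 C=5): Tm = 64.9 + 41·(9 − 16.4)/17 = 47.1°C ✓; GC 9/17 = 52.9% ✓; 3' end CAG has 2 G/C ✓; length 17, outside 19–23 ✗ — fails.
Primer 4 (20 nt, A=6 T=6 G=2 C=6): Tm = 64.9 + 41·(8 − 16.4)/20 = 47.7°C ✓; GC 8/20 = 40.0%, outside 43.4–59.8% ✗; 3' end GCT has 2 G/C ✓; length 20 ✓ — fails.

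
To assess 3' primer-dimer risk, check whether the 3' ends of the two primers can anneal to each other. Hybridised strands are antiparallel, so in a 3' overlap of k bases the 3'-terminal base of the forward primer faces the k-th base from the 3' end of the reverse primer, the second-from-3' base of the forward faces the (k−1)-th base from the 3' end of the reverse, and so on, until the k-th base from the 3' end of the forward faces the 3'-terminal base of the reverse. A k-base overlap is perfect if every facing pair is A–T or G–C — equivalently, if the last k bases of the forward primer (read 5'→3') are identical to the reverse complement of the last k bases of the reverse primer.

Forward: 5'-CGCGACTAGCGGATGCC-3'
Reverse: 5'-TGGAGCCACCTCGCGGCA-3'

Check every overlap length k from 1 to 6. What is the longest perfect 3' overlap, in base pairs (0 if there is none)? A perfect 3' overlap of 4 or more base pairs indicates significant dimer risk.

Last 6 bases (5'→3') — forward …GATGCC, reverse …GCGGCA.
Reverse complement of the reverse primer's last 6 bases: TGCCGC; its first k bases are the reverse complement of the reverse primer's last k bases, so a perfect k-base overlap needs the forward primer's last k bases to equal them.
Comparing (forward last k vs required): k=1: C vs T ✗; k=2: CC vs TG ✗; k=3: GCC vs TGC ✗; k=4: TGCC vs TGCC ✓; k=5: ATGCC vs TGCCG ✗; k=6: GATGCC vs TGCCGC ✗.
Only k = 4 is perfect, so the longest perfect 3' overlap is 4.

Longest perfect overlap: 4 complementary base pairs; significant dimer risk (threshold 4).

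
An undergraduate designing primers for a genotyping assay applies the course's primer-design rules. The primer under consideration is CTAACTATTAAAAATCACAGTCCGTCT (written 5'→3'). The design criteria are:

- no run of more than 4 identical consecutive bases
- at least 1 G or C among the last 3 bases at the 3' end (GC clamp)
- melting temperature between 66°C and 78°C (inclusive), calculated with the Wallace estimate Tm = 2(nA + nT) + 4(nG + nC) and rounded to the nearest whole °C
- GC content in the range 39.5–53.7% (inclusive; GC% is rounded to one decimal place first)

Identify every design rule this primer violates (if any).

Fails: homopolymer run, GC content.

Base counts: A=10, T=8, G=2, C=7 (length 27).
homopolymer run: longest run = 5, exceeds 4 ✗
GC clamp: 3' end TCT has 1 G/C ✓
Tm: Tm = 2·18 + 4·9 = 72°C ✓
GC content: GC 9/27 = 33.3%, outside 39.5–53.7% ✗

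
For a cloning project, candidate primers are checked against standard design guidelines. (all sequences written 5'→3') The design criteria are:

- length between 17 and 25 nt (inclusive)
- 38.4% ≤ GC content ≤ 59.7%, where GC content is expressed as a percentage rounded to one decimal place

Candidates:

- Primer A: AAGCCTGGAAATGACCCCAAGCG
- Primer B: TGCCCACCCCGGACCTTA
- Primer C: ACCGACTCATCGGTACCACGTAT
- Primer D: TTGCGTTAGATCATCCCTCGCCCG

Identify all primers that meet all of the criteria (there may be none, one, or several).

Primer A (23 nt, A=8 T=2 G=6 C=7): length 23 ✓; GC 13/23 = 56.5% ✓ — passes.
Primer B (18 nt, A=3 T=3 G=3 C=9): length 18 ✓; GC 12/18 = 66.7%, outside 38.4–59.7% ✗ — fails.
Primer C (23 nt, A=6 T=5 G=4 C=8): length 23 ✓; GC 12/23 = 52.2% ✓ — passes.
Primer D (24 nt, A=3 T=7 G=5 C=9): length 24 ✓; GC 14/24 = 58.3% ✓ — passes.

Primer A, Primer C and Primer D.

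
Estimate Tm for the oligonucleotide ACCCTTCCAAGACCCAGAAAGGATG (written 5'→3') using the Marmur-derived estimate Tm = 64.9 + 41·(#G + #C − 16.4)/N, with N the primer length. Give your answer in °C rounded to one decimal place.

59.3°C

Base counts: A=9, T=3, G=5, C=8; G+C = 13, N = 25.
Tm = 64.9 + 41·(13 − 16.4)/25 = 64.9 + -139.40/25 = 59.3°C.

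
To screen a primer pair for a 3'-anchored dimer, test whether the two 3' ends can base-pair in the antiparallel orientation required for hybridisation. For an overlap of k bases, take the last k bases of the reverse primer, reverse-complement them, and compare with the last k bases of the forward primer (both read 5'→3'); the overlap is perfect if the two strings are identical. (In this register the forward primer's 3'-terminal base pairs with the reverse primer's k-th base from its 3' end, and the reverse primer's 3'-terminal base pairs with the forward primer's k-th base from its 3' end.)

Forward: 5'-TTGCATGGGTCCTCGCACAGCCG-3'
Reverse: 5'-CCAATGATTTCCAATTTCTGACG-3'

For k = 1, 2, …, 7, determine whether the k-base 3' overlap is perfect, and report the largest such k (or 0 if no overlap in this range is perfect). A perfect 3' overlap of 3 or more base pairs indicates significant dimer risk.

Longest perfect overlap: 2 complementary base pairs; below the dimer-risk threshold (threshold 3).

Last 7 bases (5'→3') — forward …ACAGCCG, reverse …TCTGACG.
Reverse complement of the reverse primer's last 7 bases: CGTCAGA; its first k bases are the reverse complement of the reverse primer's last k bases, so a perfect k-base overlap needs the forward primer's last k bases to equal them.
Comparing (forward last k vs required): k=1: G vs C ✗; k=2: CG vs CG ✓; k=3: CCG vs CGT ✗; k=4: GCCG vs CGTC ✗; k=5: AGCCG vs CGTCA ✗; k=6: CAGCCG vs CGTCAG ✗; k=7: ACAGCCG vs CGTCAGA ✗.
Only k = 2 is perfect, so the longest perfect 3' overlap is 2.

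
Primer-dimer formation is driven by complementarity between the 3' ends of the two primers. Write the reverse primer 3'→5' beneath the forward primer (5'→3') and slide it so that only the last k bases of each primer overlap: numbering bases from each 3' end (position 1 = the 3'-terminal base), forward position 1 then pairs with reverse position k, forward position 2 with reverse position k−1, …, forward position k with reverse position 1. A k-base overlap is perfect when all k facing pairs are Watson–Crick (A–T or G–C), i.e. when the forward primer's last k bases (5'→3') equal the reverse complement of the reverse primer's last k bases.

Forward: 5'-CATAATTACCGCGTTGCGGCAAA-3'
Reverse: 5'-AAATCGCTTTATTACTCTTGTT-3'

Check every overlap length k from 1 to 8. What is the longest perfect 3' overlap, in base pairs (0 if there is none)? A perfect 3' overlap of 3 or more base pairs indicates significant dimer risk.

Longest perfect overlap: 2 complementary base pairs; below the dimer-risk threshold (threshold 3).

Last 8 bases (5'→3') — forward …GCGGCAAA, reverse …CTCTTGTT.
Reverse complement of the reverse primer's last 8 bases: AACAAGAG; its first k bases are the reverse complement of the reverse primer's last k bases, so a perfect k-base overlap needs the forward primer's last k bases to equal them.
Comparing (forward last k vs required): k=1: A vs A ✓; k=2: AA vs AA ✓; k=3: AAA vs AAC ✗; k=4: CAAA vs AACA ✗; k=5: GCAAA vs AACAA ✗; k=6: GGCAAA vs AACAAG ✗; k=7: CGGCAAA vs AACAAGA ✗; k=8: GCGGCAAA vs AACAAGAG ✗.
Perfect overlaps at k = 1, 2; the largest is 2.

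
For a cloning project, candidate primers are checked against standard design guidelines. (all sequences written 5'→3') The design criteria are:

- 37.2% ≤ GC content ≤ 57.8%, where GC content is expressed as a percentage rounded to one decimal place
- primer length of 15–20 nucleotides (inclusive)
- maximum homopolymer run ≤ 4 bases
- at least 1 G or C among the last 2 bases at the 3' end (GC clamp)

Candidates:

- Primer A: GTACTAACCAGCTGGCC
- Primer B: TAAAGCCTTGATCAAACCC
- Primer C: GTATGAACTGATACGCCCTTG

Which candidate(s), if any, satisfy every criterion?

Primer B only.

Primer A (17 nt, A=4 T=3 G=4 C=6): GC 10/17 = 58.8%, outside 37.2–57.8% ✗; length 17 ✓; longest run = 2 ✓; 3' end CC has 2 G/C ✓ — fails.
Primer B (19 nt, A=7 T=4 G=2 C=6): GC 8/19 = 42.1% ✓; length 19 ✓; longest run = 3 ✓; 3' end CC has 2 G/C ✓ — passes.
Primer C (21 nt, A=5 T=6 G=5 C=5): GC 10/21 = 47.6% ✓; length 21, outside 15–20 ✗; longest run = 3 ✓; 3' end TG has 1 G/C ✓ — fails.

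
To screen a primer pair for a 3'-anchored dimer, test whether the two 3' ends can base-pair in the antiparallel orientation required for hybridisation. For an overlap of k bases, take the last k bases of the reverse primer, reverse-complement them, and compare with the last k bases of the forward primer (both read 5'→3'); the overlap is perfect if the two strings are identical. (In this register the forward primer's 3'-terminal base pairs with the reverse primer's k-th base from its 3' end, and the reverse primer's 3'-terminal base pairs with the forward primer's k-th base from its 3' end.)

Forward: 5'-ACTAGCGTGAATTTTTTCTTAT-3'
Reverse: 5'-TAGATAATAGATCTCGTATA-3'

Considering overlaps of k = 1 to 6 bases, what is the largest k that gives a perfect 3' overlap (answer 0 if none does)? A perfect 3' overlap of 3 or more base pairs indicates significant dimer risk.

Last 6 bases (5'→3') — forward …TCTTAT, reverse …CGTATA.
Reverse complement of the reverse primer's last 6 bases: TATACG; its first k bases are the reverse complement of the reverse primer's last k bases, so a perfect k-base overlap needs the forward primer's last k bases to equal them.
Comparing (forward last k vs required): k=1: T vs T ✓; k=2: AT vs TA ✗; k=3: TAT vs TAT ✓; k=4: TTAT vs TATA ✗; k=5: CTTAT vs TATAC ✗; k=6: TCTTAT vs TATACG ✗.
Perfect overlaps at k = 1, 3; the largest is 3.

Longest perfect overlap: 3 complementary base pairs; significant dimer risk (threshold 3).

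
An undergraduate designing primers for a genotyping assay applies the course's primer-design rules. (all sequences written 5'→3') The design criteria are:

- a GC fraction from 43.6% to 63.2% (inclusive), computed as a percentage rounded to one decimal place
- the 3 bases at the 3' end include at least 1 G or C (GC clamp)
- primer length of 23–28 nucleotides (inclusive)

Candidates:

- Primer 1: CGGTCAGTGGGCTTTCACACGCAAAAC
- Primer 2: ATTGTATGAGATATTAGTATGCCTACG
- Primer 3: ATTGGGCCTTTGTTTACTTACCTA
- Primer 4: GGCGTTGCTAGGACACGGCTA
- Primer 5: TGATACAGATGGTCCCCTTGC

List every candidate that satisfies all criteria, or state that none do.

Primer 1 only.

Primer 1 (27 nt, A=7 T=5 G=7 C=8): GC 15/27 = 55.6% ✓; 3' end AAC has 1 G/C ✓; length 27 ✓ — passes.
Primer 2 (27 nt, A=8 T=10 G=6 C=3): GC 9/27 = 33.3%, outside 43.6–63.2% ✗; 3' end ACG has 2 G/C ✓; length 27 ✓ — fails.
Primer 3 (24 nt, A=4 T=11 G=4 C=5): GC 9/24 = 37.5%, outside 43.6–63.2% ✗; 3' end CTA has 1 G/C ✓; length 24 ✓ — fails.
Primer 4 (21 nt, A=4 T=4 G=8 C=5): GC 13/21 = 61.9% ✓; 3' end CTA has 1 G/C ✓; length 21, outside 23–28 ✗ — fails.
Primer 5 (21 nt, A=4 T=6 G=5 C=6): GC 11/21 = 52.4% ✓; 3' end TGC has 2 G/C ✓; length 21, outside 23–28 ✗ — fails.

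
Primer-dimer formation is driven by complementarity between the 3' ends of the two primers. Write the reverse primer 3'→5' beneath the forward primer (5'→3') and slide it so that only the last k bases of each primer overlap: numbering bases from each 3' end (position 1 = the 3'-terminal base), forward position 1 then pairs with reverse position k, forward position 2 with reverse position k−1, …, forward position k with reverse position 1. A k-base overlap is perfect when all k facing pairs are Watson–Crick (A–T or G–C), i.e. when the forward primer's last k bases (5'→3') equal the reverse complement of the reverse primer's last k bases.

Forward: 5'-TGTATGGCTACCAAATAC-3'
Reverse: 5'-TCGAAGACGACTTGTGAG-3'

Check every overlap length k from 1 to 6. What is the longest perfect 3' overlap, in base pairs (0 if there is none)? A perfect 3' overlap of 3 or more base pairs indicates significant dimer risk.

Last 6 bases (5'→3') — forward …AAATAC, reverse …TGTGAG.
Reverse complement of the reverse primer's last 6 bases: CTCACA; its first k bases are the reverse complement of the reverse primer's last k bases, so a perfect k-base overlap needs the forward primer's last k bases to equal them.
Comparing (forward last k vs required): k=1: C vs C ✓; k=2: AC vs CT ✗; k=3: TAC vs CTC ✗; k=4: ATAC vs CTCA ✗; k=5: AATAC vs CTCAC ✗; k=6: AAATAC vs CTCACA ✗.
Only k = 1 is perfect, so the longest perfect 3' overlap is 1.

Longest perfect overlap: 1 complementary base pair; below the dimer-risk threshold (threshold 3).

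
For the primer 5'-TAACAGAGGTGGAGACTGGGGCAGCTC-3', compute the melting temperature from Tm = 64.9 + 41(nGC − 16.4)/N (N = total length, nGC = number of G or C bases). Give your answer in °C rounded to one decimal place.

64.3°C

Base counts: A=7, T=4, G=11, C=5; G+C = 16, N = 27.
Tm = 64.9 + 41·(16 − 16.4)/27 = 64.9 + -16.40/27 = 64.3°C.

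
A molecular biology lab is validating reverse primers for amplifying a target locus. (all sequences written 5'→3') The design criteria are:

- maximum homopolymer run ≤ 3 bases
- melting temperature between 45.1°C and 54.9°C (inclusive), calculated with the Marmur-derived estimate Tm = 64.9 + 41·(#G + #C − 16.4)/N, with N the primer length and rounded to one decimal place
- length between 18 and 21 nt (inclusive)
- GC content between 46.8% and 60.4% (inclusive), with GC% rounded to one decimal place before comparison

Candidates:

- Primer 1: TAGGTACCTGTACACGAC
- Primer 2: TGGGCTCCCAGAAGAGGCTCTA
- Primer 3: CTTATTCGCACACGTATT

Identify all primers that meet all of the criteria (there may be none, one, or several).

Primer 1 (18 nt, A=5 T=4 G=4 C=5): longest run = 2 ✓; Tm = 64.9 + 41·(9 − 16.4)/18 = 48.0°C ✓; length 18 ✓; GC 9/18 = 50.0% ✓ — passes.
Primer 2 (22 nt, A=5 T=4 G=7 C=6): longest run = 3 ✓; Tm = 64.9 + 41·(13 − 16.4)/22 = 58.6°C, outside 45.1–54.9°C ✗; length 22, outside 18–21 ✗; GC 13/22 = 59.1% ✓ — fails.
Primer 3 (18 nt, A=4 T=7 G=2 C=5): longest run = 2 ✓; Tm = 64.9 + 41·(7 − 16.4)/18 = 43.5°C, outside 45.1–54.9°C ✗; length 18 ✓; GC 7/18 = 38.9%, outside 46.8–60.4% ✗ — fails.

Primer 1 only.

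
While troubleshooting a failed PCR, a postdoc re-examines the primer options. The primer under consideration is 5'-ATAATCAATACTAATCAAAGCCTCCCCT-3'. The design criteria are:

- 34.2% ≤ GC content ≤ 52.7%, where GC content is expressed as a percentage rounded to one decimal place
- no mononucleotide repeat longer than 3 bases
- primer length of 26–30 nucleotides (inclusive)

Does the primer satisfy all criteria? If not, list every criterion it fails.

Base counts: A=11, T=7, G=1, C=9 (length 28).
GC content: GC 10/28 = 35.7% ✓
homopolymer run: longest run = 4, exceeds 3 ✗
length: length 28 ✓

Fails: homopolymer run.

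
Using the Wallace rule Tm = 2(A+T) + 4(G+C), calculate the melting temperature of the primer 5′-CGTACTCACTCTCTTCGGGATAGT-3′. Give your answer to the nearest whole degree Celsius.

Base counts: A=4, T=8, G=5, C=7 (length 24).
Tm = 2·(4+8) + 4·(5+7) = 2·12 + 4·12 = 24 + 48 = 72°C.

72°C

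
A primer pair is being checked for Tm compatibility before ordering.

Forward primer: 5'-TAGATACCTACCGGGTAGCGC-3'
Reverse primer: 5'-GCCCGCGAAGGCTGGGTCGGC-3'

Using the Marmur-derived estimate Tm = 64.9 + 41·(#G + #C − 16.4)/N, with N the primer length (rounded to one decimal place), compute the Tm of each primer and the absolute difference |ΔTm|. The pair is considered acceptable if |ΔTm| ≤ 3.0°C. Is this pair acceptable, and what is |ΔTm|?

Forward: G+C = 12, N = 21 → Tm = 64.9 + 41·(12 − 16.4)/21 = 56.3°C.
Reverse: G+C = 17, N = 21 → Tm = 64.9 + 41·(17 − 16.4)/21 = 66.1°C.
|ΔTm| = |56.3 − 66.1| = 9.8°C, > 3.0°C.

|ΔTm| = 9.8°C; the pair is not acceptable.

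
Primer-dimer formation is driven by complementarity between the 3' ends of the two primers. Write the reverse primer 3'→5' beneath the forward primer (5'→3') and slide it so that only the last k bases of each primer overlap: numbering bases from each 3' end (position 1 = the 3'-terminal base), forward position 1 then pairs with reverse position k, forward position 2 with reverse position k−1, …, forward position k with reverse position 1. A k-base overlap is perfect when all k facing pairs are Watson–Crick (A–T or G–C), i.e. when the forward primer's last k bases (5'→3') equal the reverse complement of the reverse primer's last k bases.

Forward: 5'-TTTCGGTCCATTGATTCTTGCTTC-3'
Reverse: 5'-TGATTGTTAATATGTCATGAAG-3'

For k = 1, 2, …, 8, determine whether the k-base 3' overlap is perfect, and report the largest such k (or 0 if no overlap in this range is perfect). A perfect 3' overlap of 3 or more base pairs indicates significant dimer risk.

Longest perfect overlap: 4 complementary base pairs; significant dimer risk (threshold 3).

Last 8 bases (5'→3') — forward …CTTGCTTC, reverse …TCATGAAG.
Reverse complement of the reverse primer's last 8 bases: CTTCATGA; its first k bases are the reverse complement of the reverse primer's last k bases, so a perfect k-base overlap needs the forward primer's last k bases to equal them.
Comparing (forward last k vs required): k=1: C vs C ✓; k=2: TC vs CT ✗; k=3: TTC vs CTT ✗; k=4: CTTC vs CTTC ✓; k=5: GCTTC vs CTTCA ✗; k=6: TGCTTC vs CTTCAT ✗; k=7: TTGCTTC vs CTTCATG ✗; k=8: CTTGCTTC vs CTTCATGA ✗.
Perfect overlaps at k = 1, 4; the largest is 4.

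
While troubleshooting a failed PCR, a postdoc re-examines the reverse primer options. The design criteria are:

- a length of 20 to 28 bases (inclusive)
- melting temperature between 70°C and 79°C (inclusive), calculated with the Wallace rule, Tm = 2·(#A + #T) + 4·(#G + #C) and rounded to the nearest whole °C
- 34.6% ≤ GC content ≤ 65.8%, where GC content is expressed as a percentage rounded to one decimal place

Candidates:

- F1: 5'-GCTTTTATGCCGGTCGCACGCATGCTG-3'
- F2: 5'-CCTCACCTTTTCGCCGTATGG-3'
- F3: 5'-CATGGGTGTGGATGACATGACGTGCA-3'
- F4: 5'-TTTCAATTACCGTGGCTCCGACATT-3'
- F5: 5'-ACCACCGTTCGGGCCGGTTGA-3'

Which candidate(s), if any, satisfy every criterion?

F1 (27 nt, A=3 T=8 G=8 C=8): length 27 ✓; Tm = 2·11 + 4·16 = 86°C, outside 70–79°C ✗; GC 16/27 = 59.3% ✓ — fails.
F2 (21 nt, A=2 T=7 G=4 C=8): length 21 ✓; Tm = 2·9 + 4·12 = 66°C, outside 70–79°C ✗; GC 12/21 = 57.1% ✓ — fails.
F3 (26 nt, A=6 T=6 G=10 C=4): length 26 ✓; Tm = 2·12 + 4·14 = 80°C, outside 70–79°C ✗; GC 14/26 = 53.8% ✓ — fails.
F4 (25 nt, A=5 T=9 G=4 C=7): length 25 ✓; Tm = 2·14 + 4·11 = 72°C ✓; GC 11/25 = 44.0% ✓ — passes.
F5 (21 nt, A=3 T=4 G=7 C=7): length 21 ✓; Tm = 2·7 + 4·14 = 70°C ✓; GC 14/21 = 66.7%, outside 34.6–65.8% ✗ — fails.

F4 only.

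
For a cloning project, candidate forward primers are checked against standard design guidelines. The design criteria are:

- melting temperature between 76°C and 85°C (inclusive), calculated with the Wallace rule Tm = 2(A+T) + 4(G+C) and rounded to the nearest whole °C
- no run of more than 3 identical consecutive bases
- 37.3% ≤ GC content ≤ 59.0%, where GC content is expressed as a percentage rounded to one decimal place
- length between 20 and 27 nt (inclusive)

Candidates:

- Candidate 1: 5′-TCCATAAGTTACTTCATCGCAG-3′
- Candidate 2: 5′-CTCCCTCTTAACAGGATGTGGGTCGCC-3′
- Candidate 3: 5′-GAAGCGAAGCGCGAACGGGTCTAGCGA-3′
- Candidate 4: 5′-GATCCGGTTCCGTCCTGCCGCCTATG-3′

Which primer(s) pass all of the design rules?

Candidate 1 (22 nt, A=6 T=7 G=3 C=6): Tm = 2·13 + 4·9 = 62°C, outside 76–85°C ✗; longest run = 2 ✓; GC 9/22 = 40.9% ✓; length 22 ✓ — fails.
Candidate 2 (27 nt, A=4 T=7 G=7 C=9): Tm = 2·11 + 4·16 = 86°C, outside 76–85°C ✗; longest run = 3 ✓; GC 16/27 = 59.3%, outside 37.3–59.0% ✗; length 27 ✓ — fails.
Candidate 3 (27 nt, A=8 T=2 G=11 C=6): Tm = 2·10 + 4·17 = 88°C, outside 76–85°C ✗; longest run = 3 ✓; GC 17/27 = 63.0%, outside 37.3–59.0% ✗; length 27 ✓ — fails.
Candidate 4 (26 nt, A=2 T=7 G=7 C=10): Tm = 2·9 + 4·17 = 86°C, outside 76–85°C ✗; longest run = 2 ✓; GC 17/26 = 65.4%, outside 37.3–59.0% ✗; length 26 ✓ — fails.

None of the candidates satisfy all criteria.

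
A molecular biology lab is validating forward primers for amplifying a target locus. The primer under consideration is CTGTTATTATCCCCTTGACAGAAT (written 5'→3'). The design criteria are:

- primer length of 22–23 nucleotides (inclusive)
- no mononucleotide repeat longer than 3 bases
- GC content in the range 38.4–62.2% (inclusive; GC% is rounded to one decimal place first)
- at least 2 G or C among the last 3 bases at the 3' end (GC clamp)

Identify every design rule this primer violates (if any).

Fails: length, homopolymer run, GC content, GC clamp.

Base counts: A=6, T=9, G=3, C=6 (length 24).
length: length 24, outside 22–23 ✗
homopolymer run: longest run = 4, exceeds 3 ✗
GC content: GC 9/24 = 37.5%, outside 38.4–62.2% ✗
GC clamp: 3' end AAT has 0 G/C, need ≥2 ✗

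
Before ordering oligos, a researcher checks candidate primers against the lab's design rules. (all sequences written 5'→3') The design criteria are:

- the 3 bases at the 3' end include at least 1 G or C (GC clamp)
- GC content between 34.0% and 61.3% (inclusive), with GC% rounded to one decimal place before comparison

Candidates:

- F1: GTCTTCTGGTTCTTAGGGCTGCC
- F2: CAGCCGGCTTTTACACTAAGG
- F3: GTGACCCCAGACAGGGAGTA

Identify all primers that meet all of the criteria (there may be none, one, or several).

F1 (23 nt, A=1 T=9 G=7 C=6): 3' end GCC has 3 G/C ✓; GC 13/23 = 56.5% ✓ — passes.
F2 (21 nt, A=5 T=5 G=5 C=6): 3' end AGG has 2 G/C ✓; GC 11/21 = 52.4% ✓ — passes.
F3 (20 nt, A=6 T=2 G=7 C=5): 3' end GTA has 1 G/C ✓; GC 12/20 = 60.0% ✓ — passes.

F1, F2 and F3.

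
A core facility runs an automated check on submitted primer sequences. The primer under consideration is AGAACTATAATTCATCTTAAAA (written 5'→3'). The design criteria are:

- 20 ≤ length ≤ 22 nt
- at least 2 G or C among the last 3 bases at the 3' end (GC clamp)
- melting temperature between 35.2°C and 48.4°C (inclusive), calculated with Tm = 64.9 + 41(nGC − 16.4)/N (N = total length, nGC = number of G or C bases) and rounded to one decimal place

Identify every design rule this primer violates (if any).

Base counts: A=11, T=7, G=1, C=3 (length 22).
length: length 22 ✓
GC clamp: 3' end AAA has 0 G/C, need ≥2 ✗
Tm: Tm = 64.9 + 41·(4 − 16.4)/22 = 41.8°C ✓

Fails: GC clamp.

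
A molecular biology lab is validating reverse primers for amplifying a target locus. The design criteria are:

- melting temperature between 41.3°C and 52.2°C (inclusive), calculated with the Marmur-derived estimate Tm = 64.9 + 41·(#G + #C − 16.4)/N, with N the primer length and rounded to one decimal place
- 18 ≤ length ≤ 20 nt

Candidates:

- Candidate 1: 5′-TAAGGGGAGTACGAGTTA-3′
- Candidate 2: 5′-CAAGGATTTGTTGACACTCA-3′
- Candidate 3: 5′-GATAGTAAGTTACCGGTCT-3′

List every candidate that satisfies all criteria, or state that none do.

Candidate 1, Candidate 2 and Candidate 3.

Candidate 1 (18 nt, A=6 T=4 G=7 C=1): Tm = 64.9 + 41·(8 − 16.4)/18 = 45.8°C ✓; length 18 ✓ — passes.
Candidate 2 (20 nt, A=6 T=6 G=4 C=4): Tm = 64.9 + 41·(8 − 16.4)/20 = 47.7°C ✓; length 20 ✓ — passes.
Candidate 3 (19 nt, A=5 T=6 G=5 C=3): Tm = 64.9 + 41·(8 − 16.4)/19 = 46.8°C ✓; length 19 ✓ — passes.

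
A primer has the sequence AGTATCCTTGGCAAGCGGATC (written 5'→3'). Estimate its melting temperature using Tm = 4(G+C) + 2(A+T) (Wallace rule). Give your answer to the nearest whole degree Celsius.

Base counts: A=5, T=5, G=6, C=5 (length 21).
Tm = 2·(5+5) + 4·(6+5) = 2·10 + 4·11 = 20 + 44 = 64°C.

64°C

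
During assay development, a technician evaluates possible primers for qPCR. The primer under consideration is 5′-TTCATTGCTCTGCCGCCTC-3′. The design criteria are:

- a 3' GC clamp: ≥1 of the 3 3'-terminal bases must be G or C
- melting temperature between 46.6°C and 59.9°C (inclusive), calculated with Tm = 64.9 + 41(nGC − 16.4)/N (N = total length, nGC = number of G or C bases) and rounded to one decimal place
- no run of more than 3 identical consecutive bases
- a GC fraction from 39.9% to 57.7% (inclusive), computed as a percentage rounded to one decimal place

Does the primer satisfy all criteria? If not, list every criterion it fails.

Fails: GC content.

Base counts: A=1, T=7, G=3, C=8 (length 19).
GC clamp: 3' end CTC has 2 G/C ✓
Tm: Tm = 64.9 + 41·(11 − 16.4)/19 = 53.2°C ✓
homopolymer run: longest run = 2 ✓
GC content: GC 11/19 = 57.9%, outside 39.9–57.7% ✗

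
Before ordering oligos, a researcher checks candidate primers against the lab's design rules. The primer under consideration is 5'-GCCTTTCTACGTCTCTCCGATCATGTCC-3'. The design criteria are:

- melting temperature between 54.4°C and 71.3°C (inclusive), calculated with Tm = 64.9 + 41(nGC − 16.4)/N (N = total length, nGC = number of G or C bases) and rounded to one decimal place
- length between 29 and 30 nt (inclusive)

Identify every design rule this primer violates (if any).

Base counts: A=3, T=10, G=4, C=11 (length 28).
Tm: Tm = 64.9 + 41·(15 − 16.4)/28 = 62.9°C ✓
length: length 28, outside 29–30 ✗

Fails: length.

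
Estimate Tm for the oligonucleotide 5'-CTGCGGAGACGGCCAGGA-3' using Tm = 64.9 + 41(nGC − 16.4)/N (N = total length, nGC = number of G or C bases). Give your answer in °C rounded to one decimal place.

Base counts: A=4, T=1, G=8, C=5; G+C = 13, N = 18.
Tm = 64.9 + 41·(13 − 16.4)/18 = 64.9 + -139.40/18 = 57.2°C.

57.2°C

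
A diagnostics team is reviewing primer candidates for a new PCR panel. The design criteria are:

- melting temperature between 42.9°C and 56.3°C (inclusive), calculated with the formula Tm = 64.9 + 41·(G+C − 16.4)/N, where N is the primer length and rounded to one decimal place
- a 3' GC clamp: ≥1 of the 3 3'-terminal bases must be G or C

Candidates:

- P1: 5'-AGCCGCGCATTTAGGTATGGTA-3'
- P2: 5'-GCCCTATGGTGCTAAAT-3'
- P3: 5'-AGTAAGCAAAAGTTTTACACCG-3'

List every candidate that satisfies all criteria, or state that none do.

P1 and P3.

P1 (22 nt, A=5 T=6 G=7 C=4): Tm = 64.9 + 41·(11 − 16.4)/22 = 54.8°C ✓; 3' end GTA has 1 G/C ✓ — passes.
P2 (17 nt, A=4 T=5 G=4 C=4): Tm = 64.9 + 41·(8 − 16.4)/17 = 44.6°C ✓; 3' end AAT has 0 G/C, need ≥1 ✗ — fails.
P3 (22 nt, A=9 T=5 G=4 C=4): Tm = 64.9 + 41·(8 − 16.4)/22 = 49.2°C ✓; 3' end CCG has 3 G/C ✓ — passes.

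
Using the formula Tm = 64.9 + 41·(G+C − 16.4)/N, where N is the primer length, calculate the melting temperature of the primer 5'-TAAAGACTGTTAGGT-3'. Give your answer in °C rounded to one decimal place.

33.7°C

Base counts: A=5, T=5, G=4, C=1; G+C = 5, N = 15.
Tm = 64.9 + 41·(5 − 16.4)/15 = 64.9 + -467.40/15 = 33.7°C.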